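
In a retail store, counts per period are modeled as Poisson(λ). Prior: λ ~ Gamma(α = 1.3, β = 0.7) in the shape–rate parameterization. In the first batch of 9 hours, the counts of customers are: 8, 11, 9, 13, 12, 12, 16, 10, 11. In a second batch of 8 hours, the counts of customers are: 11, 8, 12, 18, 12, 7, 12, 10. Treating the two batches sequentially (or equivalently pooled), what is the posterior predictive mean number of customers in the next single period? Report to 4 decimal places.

10.9209

With a Gamma(shape α, rate β) prior, the Poisson likelihood is conjugate: the posterior is Gamma(α + ΣXᵢ, β + n).
Batch 1: sum of counts S = 102 over n = 9 hours.
After batch 1: Gamma(α+S, β+n) = Gamma(1.3+102, 0.7+9) = Gamma(103.3, 9.7).
Batch 2: sum of counts S = 90 over n = 8 hours.
After batch 2: Gamma(α+S, β+n) = Gamma(103.3+90, 9.7+8) = Gamma(193.3, 17.7).
The predictive distribution for one future period is NegBinom with mean α/β = 10.9209.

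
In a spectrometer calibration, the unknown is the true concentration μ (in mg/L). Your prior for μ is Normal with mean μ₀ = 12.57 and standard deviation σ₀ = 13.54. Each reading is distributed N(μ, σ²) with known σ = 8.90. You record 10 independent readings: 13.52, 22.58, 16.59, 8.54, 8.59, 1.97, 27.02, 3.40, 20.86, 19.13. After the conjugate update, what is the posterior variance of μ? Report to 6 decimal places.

7.592940

For Normal data with known variance σ², a Normal(μ₀, σ₀²) prior on μ is conjugate. Posterior precision = 1/σ₀² + n/σ²; posterior mean is the precision-weighted average of μ₀ and x̄.
σ₀² = 13.54² = 183.3316, σ² = 8.90² = 79.21; σ² + n·σ₀² = 79.21 + 10·183.3316 = 1912.526.
Posterior precision = 1/σ₀² + n/σ² = 1/183.3316 + 10/79.21 = (σ² + n·σ₀²)/(σ₀²σ²) = 1912.526/(183.3316·79.21); posterior variance σₙ² = σ₀²σ²/(σ² + n·σ₀²) = 183.3316·79.21/1912.526 = 7.592940.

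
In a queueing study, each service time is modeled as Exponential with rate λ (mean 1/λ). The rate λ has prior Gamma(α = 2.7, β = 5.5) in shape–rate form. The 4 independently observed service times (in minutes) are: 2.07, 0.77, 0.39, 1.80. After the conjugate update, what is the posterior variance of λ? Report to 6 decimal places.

0.060425

With a Gamma(shape α, rate β) prior on the exponential rate λ, the posterior after n observations with total T = Σxᵢ is Gamma(α+n, β+T).
Sum of observations T = 5.03 minutes; n = 4.
Posterior: Gamma(2.7+4, 5.5+5.03) = Gamma(6.7, 10.53).
Var = α/β² = 0.060425.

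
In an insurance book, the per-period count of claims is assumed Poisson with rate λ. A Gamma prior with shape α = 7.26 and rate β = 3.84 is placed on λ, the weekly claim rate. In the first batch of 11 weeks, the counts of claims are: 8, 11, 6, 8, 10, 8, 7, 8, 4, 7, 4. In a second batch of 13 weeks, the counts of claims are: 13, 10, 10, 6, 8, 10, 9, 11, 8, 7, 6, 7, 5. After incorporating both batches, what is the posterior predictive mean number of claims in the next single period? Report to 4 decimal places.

With a Gamma(shape α, rate β) prior, the Poisson likelihood is conjugate: the posterior is Gamma(α + ΣXᵢ, β + n).
Batch 1: sum of counts S = 81 over n = 11 weeks.
After batch 1: Gamma(α+S, β+n) = Gamma(7.26+81, 3.84+11) = Gamma(88.26, 14.84).
Batch 2: sum of counts S = 110 over n = 13 weeks.
After batch 2: Gamma(α+S, β+n) = Gamma(88.26+110, 14.84+13) = Gamma(198.26, 27.84).
The predictive distribution for one future period is NegBinom with mean α/β = 7.1214.

7.1214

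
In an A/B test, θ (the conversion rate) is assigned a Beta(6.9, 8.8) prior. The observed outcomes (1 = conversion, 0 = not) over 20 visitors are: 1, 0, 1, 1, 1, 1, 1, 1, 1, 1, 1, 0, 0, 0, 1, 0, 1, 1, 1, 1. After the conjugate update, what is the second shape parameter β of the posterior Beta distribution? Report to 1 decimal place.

The Beta prior is conjugate to a Binomial/Bernoulli likelihood; the update adds successes to α and failures to β.
Posterior: Beta(α+k, β+n−k) = Beta(6.9+15, 8.8+5) = Beta(21.9, 13.8).
Posterior β = 13.8.

13.8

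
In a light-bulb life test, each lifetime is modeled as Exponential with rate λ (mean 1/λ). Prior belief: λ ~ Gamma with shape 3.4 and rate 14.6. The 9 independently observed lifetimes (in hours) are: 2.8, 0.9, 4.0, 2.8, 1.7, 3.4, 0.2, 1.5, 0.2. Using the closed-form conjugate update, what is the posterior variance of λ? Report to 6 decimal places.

0.012034

With a Gamma(shape α, rate β) prior on the exponential rate λ, the posterior after n observations with total T = Σxᵢ is Gamma(α+n, β+T).
Sum of observations T = 17.5 hours; n = 9.
Posterior: Gamma(3.4+9, 14.6+17.5) = Gamma(12.4, 32.1).
Var = α/β² = 0.012034.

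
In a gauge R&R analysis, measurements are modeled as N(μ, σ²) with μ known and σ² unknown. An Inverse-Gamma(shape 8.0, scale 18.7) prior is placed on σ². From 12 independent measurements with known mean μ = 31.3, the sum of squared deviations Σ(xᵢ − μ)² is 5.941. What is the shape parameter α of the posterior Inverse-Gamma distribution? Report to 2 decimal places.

With known mean μ and an Inverse-Gamma(α, β) prior on σ², the Normal likelihood is conjugate: posterior is Inv-Gamma(α + n/2, β + Σ(xᵢ−μ)²/2).
Posterior: Inv-Gamma(8.0 + 12/2, 18.7 + 5.941/2) = Inv-Gamma(14.00, 21.6705).
Posterior α = 14.00.

14.00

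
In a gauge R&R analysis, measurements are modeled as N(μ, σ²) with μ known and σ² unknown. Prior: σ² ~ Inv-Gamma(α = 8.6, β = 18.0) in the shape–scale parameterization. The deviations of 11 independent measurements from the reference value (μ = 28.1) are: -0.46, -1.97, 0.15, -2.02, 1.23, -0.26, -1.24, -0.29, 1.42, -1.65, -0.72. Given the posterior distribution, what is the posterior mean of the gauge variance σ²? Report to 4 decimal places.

With known mean μ and an Inverse-Gamma(α, β) prior on σ², the Normal likelihood is conjugate: posterior is Inv-Gamma(α + n/2, β + Σ(xᵢ−μ)²/2).
Σ(xᵢ−μ)² = (-0.46)² + (-1.97)² + (0.15)² + (-2.02)² + (1.23)² + (-0.26)² + (-1.24)² + (-0.29)² + (1.42)² + (-1.65)² + (-0.72)² = 16.6549.
Posterior: Inv-Gamma(8.6 + 11/2, 18.0 + 16.6549/2) = Inv-Gamma(14.10, 26.32745).
E[σ²|data] = β/(α−1) = 26.32745/13.10 = 2.0097.

2.0097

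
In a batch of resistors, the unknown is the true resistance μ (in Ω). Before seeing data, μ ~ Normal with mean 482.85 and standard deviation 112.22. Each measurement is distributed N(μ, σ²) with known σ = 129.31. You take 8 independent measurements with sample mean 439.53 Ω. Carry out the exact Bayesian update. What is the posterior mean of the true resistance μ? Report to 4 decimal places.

For Normal data with known variance σ², a Normal(μ₀, σ₀²) prior on μ is conjugate. Posterior precision = 1/σ₀² + n/σ²; posterior mean is the precision-weighted average of μ₀ and x̄.
n·x̄ = 8·439.53 = 3516.24.
σ₀² = 112.22² = 12593.3284, σ² = 129.31² = 16721.0761; σ² + n·σ₀² = 16721.0761 + 8·12593.3284 = 117467.7033.
Posterior mean = (μ₀/σ₀² + n·x̄/σ²)/(1/σ₀² + n/σ²) = (σ²·μ₀ + σ₀²·n·x̄)/(σ² + n·σ₀²) = (16721.0761·482.85 + 12593.3284·3516.24)/117467.7033 = 52354936.648101/117467.7033 = 445.6964.

445.6964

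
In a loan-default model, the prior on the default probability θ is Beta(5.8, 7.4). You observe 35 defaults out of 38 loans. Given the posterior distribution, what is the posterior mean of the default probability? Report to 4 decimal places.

0.7969

The Beta prior is conjugate to a Binomial/Bernoulli likelihood; the update adds successes to α and failures to β.
Posterior: Beta(α+k, β+n−k) = Beta(5.8+35, 7.4+3) = Beta(40.8, 10.4).
Posterior mean = α/(α+β) = 40.8/51.2 = 0.7969.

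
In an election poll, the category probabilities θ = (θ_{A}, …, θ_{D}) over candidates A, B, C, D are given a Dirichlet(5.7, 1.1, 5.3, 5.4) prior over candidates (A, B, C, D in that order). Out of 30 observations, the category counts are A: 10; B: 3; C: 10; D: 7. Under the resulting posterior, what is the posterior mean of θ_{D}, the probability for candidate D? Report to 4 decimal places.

The Dirichlet prior is conjugate to the Multinomial likelihood: each posterior αⱼ = prior αⱼ + observed count nⱼ.
Posterior concentration: (15.7, 4.1, 15.3, 12.4), total = 47.5.
E[θ_{D}|data] = α_{D}/Σα = 12.4/47.5 = 0.2611.

0.2611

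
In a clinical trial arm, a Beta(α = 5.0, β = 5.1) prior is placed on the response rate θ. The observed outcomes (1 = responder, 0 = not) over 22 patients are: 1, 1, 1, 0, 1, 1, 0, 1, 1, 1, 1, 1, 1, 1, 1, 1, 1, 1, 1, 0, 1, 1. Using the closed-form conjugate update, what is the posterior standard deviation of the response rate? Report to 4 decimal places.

0.0755

The Beta prior is conjugate to a Binomial/Bernoulli likelihood; the update adds successes to α and failures to β.
Posterior: Beta(α+k, β+n−k) = Beta(5.0+19, 5.1+3) = Beta(24.0, 8.1).
Var = αβ/((α+β)²(α+β+1)) = 24.0·8.1/(32.1²·33.1) = 0.00569978; SD = √0.00569978 = 0.0755.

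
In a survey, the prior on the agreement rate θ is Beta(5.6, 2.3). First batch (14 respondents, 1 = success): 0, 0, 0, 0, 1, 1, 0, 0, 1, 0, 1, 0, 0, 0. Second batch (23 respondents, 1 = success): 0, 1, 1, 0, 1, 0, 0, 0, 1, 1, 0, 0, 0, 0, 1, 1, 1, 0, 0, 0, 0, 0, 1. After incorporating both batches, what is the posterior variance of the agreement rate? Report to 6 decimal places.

0.005286

The Beta prior is conjugate to a Binomial/Bernoulli likelihood; the update adds successes to α and failures to β.
After batch 1: Beta(5.6+4, 2.3+10) = Beta(9.6, 12.3).
After batch 2: Beta(9.6+9, 12.3+14) = Beta(18.6, 26.3).
Var = αβ/((α+β)²(α+β+1)) = 18.6·26.3/(44.9²·45.9) = 0.005286.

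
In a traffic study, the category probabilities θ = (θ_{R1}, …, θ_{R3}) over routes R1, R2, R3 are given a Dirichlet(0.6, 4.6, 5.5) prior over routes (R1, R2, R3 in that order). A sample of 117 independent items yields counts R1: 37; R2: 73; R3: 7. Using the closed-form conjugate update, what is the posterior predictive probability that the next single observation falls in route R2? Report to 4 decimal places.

0.6077

The Dirichlet prior is conjugate to the Multinomial likelihood: each posterior αⱼ = prior αⱼ + observed count nⱼ.
Posterior concentration: (37.6, 77.6, 12.5), total = 127.7.
P(next = R2 | data) = α_{R2}/Σα = 0.6077.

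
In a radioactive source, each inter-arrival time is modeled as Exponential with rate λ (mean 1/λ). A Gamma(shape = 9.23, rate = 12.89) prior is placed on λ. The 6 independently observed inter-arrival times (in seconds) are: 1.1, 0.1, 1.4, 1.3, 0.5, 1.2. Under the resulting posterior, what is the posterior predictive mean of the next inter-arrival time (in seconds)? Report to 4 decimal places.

With a Gamma(shape α, rate β) prior on the exponential rate λ, the posterior after n observations with total T = Σxᵢ is Gamma(α+n, β+T).
Sum of observations T = 5.6 seconds; n = 6.
Posterior: Gamma(9.23+6, 12.89+5.6) = Gamma(15.23, 18.49).
The predictive distribution for the next observation is Lomax; its mean is β/(α−1) = 18.49/14.23 = 1.2994.

1.2994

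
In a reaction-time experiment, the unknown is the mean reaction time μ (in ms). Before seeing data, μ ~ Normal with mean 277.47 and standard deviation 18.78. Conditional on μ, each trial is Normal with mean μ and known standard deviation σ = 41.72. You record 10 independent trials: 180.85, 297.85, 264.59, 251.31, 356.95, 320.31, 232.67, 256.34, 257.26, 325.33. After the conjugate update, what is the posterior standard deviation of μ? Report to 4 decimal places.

For Normal data with known variance σ², a Normal(μ₀, σ₀²) prior on μ is conjugate. Posterior precision = 1/σ₀² + n/σ²; posterior mean is the precision-weighted average of μ₀ and x̄.
σ₀² = 18.78² = 352.6884, σ² = 41.72² = 1740.5584; σ² + n·σ₀² = 1740.5584 + 10·352.6884 = 5267.4424.
Posterior precision = 1/σ₀² + n/σ² = 1/352.6884 + 10/1740.5584 = (σ² + n·σ₀²)/(σ₀²σ²) = 5267.4424/(352.6884·1740.5584); posterior variance σₙ² = σ₀²σ²/(σ² + n·σ₀²) = 352.6884·1740.5584/5267.4424 = 116.541333.
Posterior SD = √σₙ² = √(352.6884·1740.5584/5267.4424) = 10.7954.

10.7954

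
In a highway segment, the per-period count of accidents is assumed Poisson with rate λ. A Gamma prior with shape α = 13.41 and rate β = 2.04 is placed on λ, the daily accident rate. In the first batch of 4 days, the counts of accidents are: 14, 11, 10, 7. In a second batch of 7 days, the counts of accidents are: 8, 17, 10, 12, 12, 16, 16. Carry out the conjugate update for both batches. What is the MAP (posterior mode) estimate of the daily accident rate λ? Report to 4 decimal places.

11.1511

With a Gamma(shape α, rate β) prior, the Poisson likelihood is conjugate: the posterior is Gamma(α + ΣXᵢ, β + n).
Batch 1: sum of counts S = 42 over n = 4 days.
After batch 1: Gamma(α+S, β+n) = Gamma(13.41+42, 2.04+4) = Gamma(55.41, 6.04).
Batch 2: sum of counts S = 91 over n = 7 days.
After batch 2: Gamma(α+S, β+n) = Gamma(55.41+91, 6.04+7) = Gamma(146.41, 13.04).
Mode of Gamma(α,β) for α≥1 is (α−1)/β = 145.41/13.04 = 11.1511.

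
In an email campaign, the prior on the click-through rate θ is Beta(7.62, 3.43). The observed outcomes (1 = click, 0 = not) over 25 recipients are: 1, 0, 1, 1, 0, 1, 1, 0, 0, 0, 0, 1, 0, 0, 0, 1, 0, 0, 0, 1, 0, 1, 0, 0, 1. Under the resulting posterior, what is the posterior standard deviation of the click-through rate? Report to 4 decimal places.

0.0821

The Beta prior is conjugate to a Binomial/Bernoulli likelihood; the update adds successes to α and failures to β.
Posterior: Beta(α+k, β+n−k) = Beta(7.62+10, 3.43+15) = Beta(17.62, 18.43).
Var = αβ/((α+β)²(α+β+1)) = 17.62·18.43/(36.05²·37.05) = 0.00674423; SD = √0.00674423 = 0.0821.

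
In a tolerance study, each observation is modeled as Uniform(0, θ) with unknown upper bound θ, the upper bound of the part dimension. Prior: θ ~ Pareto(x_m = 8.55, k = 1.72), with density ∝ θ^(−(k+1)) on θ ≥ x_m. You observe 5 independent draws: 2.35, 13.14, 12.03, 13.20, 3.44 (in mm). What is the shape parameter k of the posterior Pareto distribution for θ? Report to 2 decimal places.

A Pareto(scale x_m, shape k) prior on the upper bound θ of Uniform(0, θ) is conjugate: posterior is Pareto(max(x_m, max xᵢ), k + n).
Sample maximum = 13.20; prior scale x_m = 8.55 → posterior scale = max = 13.20.
Posterior shape = 1.72 + 5 = 6.72.
Posterior shape k = 6.72.

6.72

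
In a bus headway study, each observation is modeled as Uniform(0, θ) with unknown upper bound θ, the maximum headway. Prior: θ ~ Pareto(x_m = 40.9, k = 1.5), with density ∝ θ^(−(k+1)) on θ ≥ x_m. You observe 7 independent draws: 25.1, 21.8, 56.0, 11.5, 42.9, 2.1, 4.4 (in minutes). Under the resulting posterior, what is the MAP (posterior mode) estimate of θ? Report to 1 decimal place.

A Pareto(scale x_m, shape k) prior on the upper bound θ of Uniform(0, θ) is conjugate: posterior is Pareto(max(x_m, max xᵢ), k + n).
Sample maximum = 56.0; prior scale x_m = 40.9 → posterior scale = max = 56.0.
Posterior shape = 1.5 + 7 = 8.5.
The Pareto density is decreasing on [x_m, ∞), so the mode is x_m = 56.0.

56.0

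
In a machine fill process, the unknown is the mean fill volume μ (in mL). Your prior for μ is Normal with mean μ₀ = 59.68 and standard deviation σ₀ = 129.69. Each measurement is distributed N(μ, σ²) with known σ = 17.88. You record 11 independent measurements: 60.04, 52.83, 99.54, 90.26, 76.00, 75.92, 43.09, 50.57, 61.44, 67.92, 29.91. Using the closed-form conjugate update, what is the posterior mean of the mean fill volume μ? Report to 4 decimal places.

64.3120

For Normal data with known variance σ², a Normal(μ₀, σ₀²) prior on μ is conjugate. Posterior precision = 1/σ₀² + n/σ²; posterior mean is the precision-weighted average of μ₀ and x̄.
Σxᵢ = 60.04 + 52.83 + 99.54 + 90.26 + 76.00 + 75.92 + 43.09 + 50.57 + 61.44 + 67.92 + 29.91 = 707.52, so n·x̄ = 707.52.
σ₀² = 129.69² = 16819.4961, σ² = 17.88² = 319.6944; σ² + n·σ₀² = 319.6944 + 11·16819.4961 = 185334.1515.
Posterior mean = (μ₀/σ₀² + n·x̄/σ²)/(1/σ₀² + n/σ²) = (σ²·μ₀ + σ₀²·n·x̄)/(σ² + n·σ₀²) = (319.6944·59.68 + 16819.4961·707.52)/185334.1515 = 11919209.242464/185334.1515 = 64.3120.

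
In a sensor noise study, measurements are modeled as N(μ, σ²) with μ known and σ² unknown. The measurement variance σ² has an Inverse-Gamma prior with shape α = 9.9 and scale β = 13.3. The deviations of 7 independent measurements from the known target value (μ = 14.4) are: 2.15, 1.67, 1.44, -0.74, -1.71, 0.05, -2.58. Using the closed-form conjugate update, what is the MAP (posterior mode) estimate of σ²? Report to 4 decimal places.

With known mean μ and an Inverse-Gamma(α, β) prior on σ², the Normal likelihood is conjugate: posterior is Inv-Gamma(α + n/2, β + Σ(xᵢ−μ)²/2).
Σ(xᵢ−μ)² = (2.15)² + (1.67)² + (1.44)² + (-0.74)² + (-1.71)² + (0.05)² + (-2.58)² = 19.6156.
Posterior: Inv-Gamma(9.9 + 7/2, 13.3 + 19.6156/2) = Inv-Gamma(13.40, 23.10780).
Mode = β/(α+1) = 23.10780/14.40 = 1.6047.

1.6047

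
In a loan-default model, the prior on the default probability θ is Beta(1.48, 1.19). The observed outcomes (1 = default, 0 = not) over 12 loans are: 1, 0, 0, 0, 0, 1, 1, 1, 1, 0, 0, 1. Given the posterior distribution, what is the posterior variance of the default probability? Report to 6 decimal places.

The Beta prior is conjugate to a Binomial/Bernoulli likelihood; the update adds successes to α and failures to β.
Posterior: Beta(α+k, β+n−k) = Beta(1.48+6, 1.19+6) = Beta(7.48, 7.19).
Var = αβ/((α+β)²(α+β+1)) = 7.48·7.19/(14.67²·15.67) = 0.015948.

0.015948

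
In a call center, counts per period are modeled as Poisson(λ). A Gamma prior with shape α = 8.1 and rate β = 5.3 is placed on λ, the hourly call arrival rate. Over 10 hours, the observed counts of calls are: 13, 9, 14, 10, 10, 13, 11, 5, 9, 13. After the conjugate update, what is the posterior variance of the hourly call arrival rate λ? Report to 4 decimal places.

With a Gamma(shape α, rate β) prior, the Poisson likelihood is conjugate: the posterior is Gamma(α + ΣXᵢ, β + n).
Sum of counts S = 107 over n = 10 hours.
Posterior: Gamma(α+S, β+n) = Gamma(8.1+107, 5.3+10) = Gamma(115.1, 15.3).
Var = α/β² = 115.1/15.3² = 0.4917.

0.4917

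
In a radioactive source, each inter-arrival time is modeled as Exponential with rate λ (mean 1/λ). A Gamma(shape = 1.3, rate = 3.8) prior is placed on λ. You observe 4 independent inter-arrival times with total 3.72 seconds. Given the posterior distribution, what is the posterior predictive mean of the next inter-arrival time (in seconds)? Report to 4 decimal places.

With a Gamma(shape α, rate β) prior on the exponential rate λ, the posterior after n observations with total T = Σxᵢ is Gamma(α+n, β+T).
Posterior: Gamma(1.3+4, 3.8+3.72) = Gamma(5.3, 7.52).
The predictive distribution for the next observation is Lomax; its mean is β/(α−1) = 7.52/4.3 = 1.7488.

1.7488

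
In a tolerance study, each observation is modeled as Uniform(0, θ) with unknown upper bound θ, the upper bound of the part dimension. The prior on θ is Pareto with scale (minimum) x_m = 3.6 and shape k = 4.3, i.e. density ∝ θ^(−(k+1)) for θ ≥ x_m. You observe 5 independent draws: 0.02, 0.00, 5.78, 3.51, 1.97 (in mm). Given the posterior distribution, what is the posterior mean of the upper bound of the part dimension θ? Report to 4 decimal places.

A Pareto(scale x_m, shape k) prior on the upper bound θ of Uniform(0, θ) is conjugate: posterior is Pareto(max(x_m, max xᵢ), k + n).
Sample maximum = 5.78; prior scale x_m = 3.6 → posterior scale = max = 5.78.
Posterior shape = 4.3 + 5 = 9.3.
E[θ|data] = k·x_m/(k−1) = 9.3·5.78/8.3 = 6.4764.

6.4764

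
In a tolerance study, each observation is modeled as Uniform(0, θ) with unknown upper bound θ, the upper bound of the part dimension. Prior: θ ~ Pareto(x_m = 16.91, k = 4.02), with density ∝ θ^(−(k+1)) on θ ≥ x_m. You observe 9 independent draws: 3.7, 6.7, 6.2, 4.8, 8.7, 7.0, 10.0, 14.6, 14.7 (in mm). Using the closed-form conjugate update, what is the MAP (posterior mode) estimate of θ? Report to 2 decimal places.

16.91

A Pareto(scale x_m, shape k) prior on the upper bound θ of Uniform(0, θ) is conjugate: posterior is Pareto(max(x_m, max xᵢ), k + n).
Sample maximum = 14.7; prior scale x_m = 16.91 → posterior scale = max = 16.91.
Posterior shape = 4.02 + 9 = 13.02.
The Pareto density is decreasing on [x_m, ∞), so the mode is x_m = 16.91.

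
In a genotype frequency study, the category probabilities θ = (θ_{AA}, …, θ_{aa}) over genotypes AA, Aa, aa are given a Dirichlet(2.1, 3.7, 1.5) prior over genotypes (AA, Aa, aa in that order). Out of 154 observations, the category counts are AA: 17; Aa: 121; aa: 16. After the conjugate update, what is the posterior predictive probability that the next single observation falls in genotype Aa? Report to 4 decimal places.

0.7731

The Dirichlet prior is conjugate to the Multinomial likelihood: each posterior αⱼ = prior αⱼ + observed count nⱼ.
Posterior concentration: (19.1, 124.7, 17.5), total = 161.3.
P(next = Aa | data) = α_{Aa}/Σα = 0.7731.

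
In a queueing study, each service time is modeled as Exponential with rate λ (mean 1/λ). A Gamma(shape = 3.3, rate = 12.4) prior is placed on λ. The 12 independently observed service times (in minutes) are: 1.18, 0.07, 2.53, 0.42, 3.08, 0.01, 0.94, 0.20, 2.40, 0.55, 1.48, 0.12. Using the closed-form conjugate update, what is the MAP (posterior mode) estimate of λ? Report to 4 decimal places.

With a Gamma(shape α, rate β) prior on the exponential rate λ, the posterior after n observations with total T = Σxᵢ is Gamma(α+n, β+T).
Sum of observations T = 12.98 minutes; n = 12.
Posterior: Gamma(3.3+12, 12.4+12.98) = Gamma(15.3, 25.38).
Mode = (α−1)/β = 0.5634.

0.5634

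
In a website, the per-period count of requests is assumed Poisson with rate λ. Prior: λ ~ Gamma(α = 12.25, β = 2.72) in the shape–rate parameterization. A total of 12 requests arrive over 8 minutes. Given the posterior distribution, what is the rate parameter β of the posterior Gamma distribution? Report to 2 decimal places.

With a Gamma(shape α, rate β) prior, the Poisson likelihood is conjugate: the posterior is Gamma(α + ΣXᵢ, β + n).
Posterior: Gamma(α+S, β+n) = Gamma(12.25+12, 2.72+8) = Gamma(24.25, 10.72).
Posterior β = 10.72.

10.72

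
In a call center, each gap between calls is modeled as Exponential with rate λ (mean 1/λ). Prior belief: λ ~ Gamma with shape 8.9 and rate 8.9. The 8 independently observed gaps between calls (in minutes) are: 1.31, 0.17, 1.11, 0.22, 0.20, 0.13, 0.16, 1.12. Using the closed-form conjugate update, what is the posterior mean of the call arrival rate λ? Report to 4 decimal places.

With a Gamma(shape α, rate β) prior on the exponential rate λ, the posterior after n observations with total T = Σxᵢ is Gamma(α+n, β+T).
Sum of observations T = 4.42 minutes; n = 8.
Posterior: Gamma(8.9+8, 8.9+4.42) = Gamma(16.9, 13.32).
Posterior mean of λ = α/β = 16.9/13.32 = 1.2688.

1.2688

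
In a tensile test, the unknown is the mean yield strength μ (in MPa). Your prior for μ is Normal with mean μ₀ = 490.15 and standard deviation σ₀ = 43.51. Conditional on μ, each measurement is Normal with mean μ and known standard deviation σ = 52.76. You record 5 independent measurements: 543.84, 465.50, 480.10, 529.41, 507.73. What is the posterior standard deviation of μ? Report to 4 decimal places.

For Normal data with known variance σ², a Normal(μ₀, σ₀²) prior on μ is conjugate. Posterior precision = 1/σ₀² + n/σ²; posterior mean is the precision-weighted average of μ₀ and x̄.
σ₀² = 43.51² = 1893.1201, σ² = 52.76² = 2783.6176; σ² + n·σ₀² = 2783.6176 + 5·1893.1201 = 12249.2181.
Posterior precision = 1/σ₀² + n/σ² = 1/1893.1201 + 5/2783.6176 = (σ² + n·σ₀²)/(σ₀²σ²) = 12249.2181/(1893.1201·2783.6176); posterior variance σₙ² = σ₀²σ²/(σ² + n·σ₀²) = 1893.1201·2783.6176/12249.2181 = 430.208882.
Posterior SD = √σₙ² = √(1893.1201·2783.6176/12249.2181) = 20.7415.

20.7415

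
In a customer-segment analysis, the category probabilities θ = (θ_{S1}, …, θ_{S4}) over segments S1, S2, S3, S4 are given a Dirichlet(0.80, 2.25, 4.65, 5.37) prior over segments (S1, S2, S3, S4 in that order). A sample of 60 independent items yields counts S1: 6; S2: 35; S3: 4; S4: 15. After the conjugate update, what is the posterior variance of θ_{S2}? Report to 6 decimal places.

0.003374

The Dirichlet prior is conjugate to the Multinomial likelihood: each posterior αⱼ = prior αⱼ + observed count nⱼ.
Posterior concentration: (6.80, 37.25, 8.65, 20.37), total = 73.07.
Var[θ_j] = α_j(Σα−α_j)/((Σα)²(Σα+1)) = 37.25·35.82/(73.07²·74.07) = 0.003374.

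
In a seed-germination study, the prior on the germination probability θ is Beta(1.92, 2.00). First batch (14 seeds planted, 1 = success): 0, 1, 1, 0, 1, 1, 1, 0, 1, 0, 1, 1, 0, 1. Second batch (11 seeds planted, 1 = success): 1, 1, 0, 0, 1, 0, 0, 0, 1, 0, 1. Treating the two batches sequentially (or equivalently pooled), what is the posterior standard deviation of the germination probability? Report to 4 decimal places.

0.0909

The Beta prior is conjugate to a Binomial/Bernoulli likelihood; the update adds successes to α and failures to β.
After batch 1: Beta(1.92+9, 2.00+5) = Beta(10.92, 7.00).
After batch 2: Beta(10.92+5, 7.00+6) = Beta(15.92, 13.00).
Var = αβ/((α+β)²(α+β+1)) = 15.92·13.00/(28.92²·29.92) = 0.00827043; SD = √0.00827043 = 0.0909.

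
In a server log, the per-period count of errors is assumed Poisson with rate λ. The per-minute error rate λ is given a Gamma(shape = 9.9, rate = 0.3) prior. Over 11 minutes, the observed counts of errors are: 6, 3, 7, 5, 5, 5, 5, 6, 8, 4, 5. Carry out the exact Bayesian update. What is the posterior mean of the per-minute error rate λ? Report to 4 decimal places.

6.0973

With a Gamma(shape α, rate β) prior, the Poisson likelihood is conjugate: the posterior is Gamma(α + ΣXᵢ, β + n).
Sum of counts S = 59 over n = 11 minutes.
Posterior: Gamma(α+S, β+n) = Gamma(9.9+59, 0.3+11) = Gamma(68.9, 11.3).
Posterior mean = α/β = 68.9/11.3 = 6.0973.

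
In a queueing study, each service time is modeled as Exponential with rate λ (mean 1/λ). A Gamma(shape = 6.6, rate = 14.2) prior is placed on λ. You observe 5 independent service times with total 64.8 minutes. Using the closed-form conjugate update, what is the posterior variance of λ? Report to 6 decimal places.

0.001859

With a Gamma(shape α, rate β) prior on the exponential rate λ, the posterior after n observations with total T = Σxᵢ is Gamma(α+n, β+T).
Posterior: Gamma(6.6+5, 14.2+64.8) = Gamma(11.6, 79.0).
Var = α/β² = 0.001859.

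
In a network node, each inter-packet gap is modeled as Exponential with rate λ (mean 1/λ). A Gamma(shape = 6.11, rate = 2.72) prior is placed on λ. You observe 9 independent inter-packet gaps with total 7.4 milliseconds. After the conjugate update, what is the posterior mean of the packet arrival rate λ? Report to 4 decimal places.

With a Gamma(shape α, rate β) prior on the exponential rate λ, the posterior after n observations with total T = Σxᵢ is Gamma(α+n, β+T).
Posterior: Gamma(6.11+9, 2.72+7.4) = Gamma(15.11, 10.12).
Posterior mean of λ = α/β = 15.11/10.12 = 1.4931.

1.4931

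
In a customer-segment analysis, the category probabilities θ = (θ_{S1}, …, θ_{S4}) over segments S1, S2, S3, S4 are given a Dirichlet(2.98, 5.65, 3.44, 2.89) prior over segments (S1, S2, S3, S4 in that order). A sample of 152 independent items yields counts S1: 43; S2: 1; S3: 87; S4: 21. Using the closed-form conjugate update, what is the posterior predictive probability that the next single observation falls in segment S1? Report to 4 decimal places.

The Dirichlet prior is conjugate to the Multinomial likelihood: each posterior αⱼ = prior αⱼ + observed count nⱼ.
Posterior concentration: (45.98, 6.65, 90.44, 23.89), total = 166.96.
P(next = S1 | data) = α_{S1}/Σα = 0.2754.

0.2754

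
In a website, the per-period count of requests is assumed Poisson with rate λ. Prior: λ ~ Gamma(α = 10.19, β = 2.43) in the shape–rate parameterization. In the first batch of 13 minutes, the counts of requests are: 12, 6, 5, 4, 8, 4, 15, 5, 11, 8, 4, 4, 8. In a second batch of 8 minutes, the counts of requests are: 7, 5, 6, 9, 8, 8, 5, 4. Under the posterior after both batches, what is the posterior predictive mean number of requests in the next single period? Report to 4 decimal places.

With a Gamma(shape α, rate β) prior, the Poisson likelihood is conjugate: the posterior is Gamma(α + ΣXᵢ, β + n).
Batch 1: sum of counts S = 94 over n = 13 minutes.
After batch 1: Gamma(α+S, β+n) = Gamma(10.19+94, 2.43+13) = Gamma(104.19, 15.43).
Batch 2: sum of counts S = 52 over n = 8 minutes.
After batch 2: Gamma(α+S, β+n) = Gamma(104.19+52, 15.43+8) = Gamma(156.19, 23.43).
The predictive distribution for one future period is NegBinom with mean α/β = 6.6662.

6.6662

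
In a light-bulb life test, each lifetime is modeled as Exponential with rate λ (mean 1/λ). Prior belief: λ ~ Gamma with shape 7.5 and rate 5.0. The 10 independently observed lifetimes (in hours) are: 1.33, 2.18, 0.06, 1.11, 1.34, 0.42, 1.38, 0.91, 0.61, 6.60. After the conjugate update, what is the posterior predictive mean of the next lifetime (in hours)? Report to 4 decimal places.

With a Gamma(shape α, rate β) prior on the exponential rate λ, the posterior after n observations with total T = Σxᵢ is Gamma(α+n, β+T).
Sum of observations T = 15.94 hours; n = 10.
Posterior: Gamma(7.5+10, 5.0+15.94) = Gamma(17.5, 20.94).
The predictive distribution for the next observation is Lomax; its mean is β/(α−1) = 20.94/16.5 = 1.2691.

1.2691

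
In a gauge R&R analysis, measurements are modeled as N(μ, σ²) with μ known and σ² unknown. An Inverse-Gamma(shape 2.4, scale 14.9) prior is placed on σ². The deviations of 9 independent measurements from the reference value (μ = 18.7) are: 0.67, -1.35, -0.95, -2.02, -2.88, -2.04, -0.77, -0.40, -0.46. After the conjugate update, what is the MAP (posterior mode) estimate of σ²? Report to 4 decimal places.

With known mean μ and an Inverse-Gamma(α, β) prior on σ², the Normal likelihood is conjugate: posterior is Inv-Gamma(α + n/2, β + Σ(xᵢ−μ)²/2).
Σ(xᵢ−μ)² = (0.67)² + (-1.35)² + (-0.95)² + (-2.02)² + (-2.88)² + (-2.04)² + (-0.77)² + (-0.40)² + (-0.46)² = 20.6748.
Posterior: Inv-Gamma(2.4 + 9/2, 14.9 + 20.6748/2) = Inv-Gamma(6.90, 25.23740).
Mode = β/(α+1) = 25.23740/7.90 = 3.1946.

3.1946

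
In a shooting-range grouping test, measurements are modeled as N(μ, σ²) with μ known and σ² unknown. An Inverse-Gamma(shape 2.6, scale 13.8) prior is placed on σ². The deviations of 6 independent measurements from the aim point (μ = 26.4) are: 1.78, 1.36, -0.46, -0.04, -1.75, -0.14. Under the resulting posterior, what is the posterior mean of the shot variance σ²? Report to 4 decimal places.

With known mean μ and an Inverse-Gamma(α, β) prior on σ², the Normal likelihood is conjugate: posterior is Inv-Gamma(α + n/2, β + Σ(xᵢ−μ)²/2).
Σ(xᵢ−μ)² = (1.78)² + (1.36)² + (-0.46)² + (-0.04)² + (-1.75)² + (-0.14)² = 8.3133.
Posterior: Inv-Gamma(2.6 + 6/2, 13.8 + 8.3133/2) = Inv-Gamma(5.60, 17.95665).
E[σ²|data] = β/(α−1) = 17.95665/4.60 = 3.9036.

3.9036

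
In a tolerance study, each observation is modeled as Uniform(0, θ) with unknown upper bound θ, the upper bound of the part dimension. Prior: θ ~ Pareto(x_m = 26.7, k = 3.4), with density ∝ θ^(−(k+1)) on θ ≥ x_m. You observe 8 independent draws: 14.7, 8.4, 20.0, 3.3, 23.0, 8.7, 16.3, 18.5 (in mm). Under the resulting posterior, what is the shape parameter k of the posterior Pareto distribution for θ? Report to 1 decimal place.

11.4

A Pareto(scale x_m, shape k) prior on the upper bound θ of Uniform(0, θ) is conjugate: posterior is Pareto(max(x_m, max xᵢ), k + n).
Sample maximum = 23.0; prior scale x_m = 26.7 → posterior scale = max = 26.7.
Posterior shape = 3.4 + 8 = 11.4.
Posterior shape k = 11.4.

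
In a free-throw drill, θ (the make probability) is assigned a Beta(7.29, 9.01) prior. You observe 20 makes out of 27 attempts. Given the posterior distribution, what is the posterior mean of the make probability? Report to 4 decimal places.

The Beta prior is conjugate to a Binomial/Bernoulli likelihood; the update adds successes to α and failures to β.
Posterior: Beta(α+k, β+n−k) = Beta(7.29+20, 9.01+7) = Beta(27.29, 16.01).
Posterior mean = α/(α+β) = 27.29/43.30 = 0.6303.

0.6303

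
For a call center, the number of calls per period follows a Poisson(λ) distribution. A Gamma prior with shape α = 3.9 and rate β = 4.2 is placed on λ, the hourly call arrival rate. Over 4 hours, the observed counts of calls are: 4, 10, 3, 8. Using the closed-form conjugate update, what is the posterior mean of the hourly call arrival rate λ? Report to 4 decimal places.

With a Gamma(shape α, rate β) prior, the Poisson likelihood is conjugate: the posterior is Gamma(α + ΣXᵢ, β + n).
Sum of counts S = 25 over n = 4 hours.
Posterior: Gamma(α+S, β+n) = Gamma(3.9+25, 4.2+4) = Gamma(28.9, 8.2).
Posterior mean = α/β = 28.9/8.2 = 3.5244.

3.5244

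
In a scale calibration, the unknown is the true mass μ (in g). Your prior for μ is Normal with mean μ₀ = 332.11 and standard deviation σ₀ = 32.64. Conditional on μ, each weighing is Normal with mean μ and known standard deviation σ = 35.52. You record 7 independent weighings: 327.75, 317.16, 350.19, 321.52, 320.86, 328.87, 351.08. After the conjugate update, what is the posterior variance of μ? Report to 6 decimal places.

154.158227

For Normal data with known variance σ², a Normal(μ₀, σ₀²) prior on μ is conjugate. Posterior precision = 1/σ₀² + n/σ²; posterior mean is the precision-weighted average of μ₀ and x̄.
σ₀² = 32.64² = 1065.3696, σ² = 35.52² = 1261.6704; σ² + n·σ₀² = 1261.6704 + 7·1065.3696 = 8719.2576.
Posterior precision = 1/σ₀² + n/σ² = 1/1065.3696 + 7/1261.6704 = (σ² + n·σ₀²)/(σ₀²σ²) = 8719.2576/(1065.3696·1261.6704); posterior variance σₙ² = σ₀²σ²/(σ² + n·σ₀²) = 1065.3696·1261.6704/8719.2576 = 154.158227.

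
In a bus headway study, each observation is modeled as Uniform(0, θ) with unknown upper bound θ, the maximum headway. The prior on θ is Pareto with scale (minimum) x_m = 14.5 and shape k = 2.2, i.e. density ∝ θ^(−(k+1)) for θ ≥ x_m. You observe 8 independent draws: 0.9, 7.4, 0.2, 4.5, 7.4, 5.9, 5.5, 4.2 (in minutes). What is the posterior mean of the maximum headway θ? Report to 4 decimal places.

16.0761

A Pareto(scale x_m, shape k) prior on the upper bound θ of Uniform(0, θ) is conjugate: posterior is Pareto(max(x_m, max xᵢ), k + n).
Sample maximum = 7.4; prior scale x_m = 14.5 → posterior scale = max = 14.5.
Posterior shape = 2.2 + 8 = 10.2.
E[θ|data] = k·x_m/(k−1) = 10.2·14.5/9.2 = 16.0761.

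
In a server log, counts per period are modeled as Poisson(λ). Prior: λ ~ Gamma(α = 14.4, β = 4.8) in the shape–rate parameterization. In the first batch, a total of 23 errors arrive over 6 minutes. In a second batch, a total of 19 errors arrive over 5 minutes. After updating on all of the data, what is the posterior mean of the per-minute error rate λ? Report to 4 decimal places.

With a Gamma(shape α, rate β) prior, the Poisson likelihood is conjugate: the posterior is Gamma(α + ΣXᵢ, β + n).
After batch 1: Gamma(α+S, β+n) = Gamma(14.4+23, 4.8+6) = Gamma(37.4, 10.8).
After batch 2: Gamma(α+S, β+n) = Gamma(37.4+19, 10.8+5) = Gamma(56.4, 15.8).
Posterior mean = α/β = 56.4/15.8 = 3.5696.

3.5696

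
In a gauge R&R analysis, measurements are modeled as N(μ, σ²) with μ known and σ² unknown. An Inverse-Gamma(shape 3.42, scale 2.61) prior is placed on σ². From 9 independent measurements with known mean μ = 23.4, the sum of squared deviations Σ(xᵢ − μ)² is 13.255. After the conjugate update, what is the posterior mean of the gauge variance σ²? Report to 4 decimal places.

With known mean μ and an Inverse-Gamma(α, β) prior on σ², the Normal likelihood is conjugate: posterior is Inv-Gamma(α + n/2, β + Σ(xᵢ−μ)²/2).
Posterior: Inv-Gamma(3.42 + 9/2, 2.61 + 13.255/2) = Inv-Gamma(7.92, 9.2375).
E[σ²|data] = β/(α−1) = 9.2375/6.92 = 1.3349.

1.3349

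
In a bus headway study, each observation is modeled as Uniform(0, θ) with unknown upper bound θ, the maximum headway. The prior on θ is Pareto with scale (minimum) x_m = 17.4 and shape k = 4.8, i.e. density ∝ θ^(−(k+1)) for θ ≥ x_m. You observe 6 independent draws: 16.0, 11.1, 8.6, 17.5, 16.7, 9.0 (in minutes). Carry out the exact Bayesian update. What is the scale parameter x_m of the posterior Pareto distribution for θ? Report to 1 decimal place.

A Pareto(scale x_m, shape k) prior on the upper bound θ of Uniform(0, θ) is conjugate: posterior is Pareto(max(x_m, max xᵢ), k + n).
Sample maximum = 17.5; prior scale x_m = 17.4 → posterior scale = max = 17.5.
Posterior shape = 4.8 + 6 = 10.8.
Posterior scale x_m = 17.5.

17.5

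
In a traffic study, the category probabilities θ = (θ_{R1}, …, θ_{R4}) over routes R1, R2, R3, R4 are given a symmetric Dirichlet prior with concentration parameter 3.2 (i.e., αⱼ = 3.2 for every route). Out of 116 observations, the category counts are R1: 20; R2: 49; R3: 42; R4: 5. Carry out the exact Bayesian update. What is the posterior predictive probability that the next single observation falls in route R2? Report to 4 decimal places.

The Dirichlet prior is conjugate to the Multinomial likelihood: each posterior αⱼ = prior αⱼ + observed count nⱼ.
Posterior concentration: (23.2, 52.2, 45.2, 8.2), total = 128.8.
P(next = R2 | data) = α_{R2}/Σα = 0.4053.

0.4053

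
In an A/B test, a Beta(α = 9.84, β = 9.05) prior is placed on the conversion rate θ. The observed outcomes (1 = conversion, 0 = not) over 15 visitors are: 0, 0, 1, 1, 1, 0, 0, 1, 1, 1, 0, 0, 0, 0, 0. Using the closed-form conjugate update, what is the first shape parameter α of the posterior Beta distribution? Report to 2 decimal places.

The Beta prior is conjugate to a Binomial/Bernoulli likelihood; the update adds successes to α and failures to β.
Posterior: Beta(α+k, β+n−k) = Beta(9.84+6, 9.05+9) = Beta(15.84, 18.05).
Posterior α = 15.84.

15.84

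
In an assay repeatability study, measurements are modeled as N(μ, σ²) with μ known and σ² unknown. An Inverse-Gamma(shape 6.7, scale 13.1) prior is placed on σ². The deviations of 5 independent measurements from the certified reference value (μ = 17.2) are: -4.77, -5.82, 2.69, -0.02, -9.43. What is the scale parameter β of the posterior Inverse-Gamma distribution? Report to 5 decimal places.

With known mean μ and an Inverse-Gamma(α, β) prior on σ², the Normal likelihood is conjugate: posterior is Inv-Gamma(α + n/2, β + Σ(xᵢ−μ)²/2).
Σ(xᵢ−μ)² = (-4.77)² + (-5.82)² + (2.69)² + (-0.02)² + (-9.43)² = 152.7867.
Posterior: Inv-Gamma(6.7 + 5/2, 13.1 + 152.7867/2) = Inv-Gamma(9.20, 89.49335).
Posterior β = 89.49335.

89.49335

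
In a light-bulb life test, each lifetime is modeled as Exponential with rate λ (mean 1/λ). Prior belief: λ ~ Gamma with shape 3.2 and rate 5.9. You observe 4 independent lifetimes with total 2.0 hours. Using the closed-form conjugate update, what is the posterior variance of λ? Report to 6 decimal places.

0.115366

With a Gamma(shape α, rate β) prior on the exponential rate λ, the posterior after n observations with total T = Σxᵢ is Gamma(α+n, β+T).
Posterior: Gamma(3.2+4, 5.9+2.0) = Gamma(7.2, 7.9).
Var = α/β² = 0.115366.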